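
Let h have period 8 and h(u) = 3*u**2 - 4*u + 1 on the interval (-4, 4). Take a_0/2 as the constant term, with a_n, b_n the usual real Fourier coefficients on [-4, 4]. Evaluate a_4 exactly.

a_4 = 1/4 ∫_{-4}^{4} h(u) cos(pi*u) du.
Integrating by parts twice (tabular method), an antiderivative of (3*u**2 - 4*u + 1) cos(pi*u) is 3*u**2*sin(pi*u)/pi - 4*u*sin(pi*u)/pi + 6*u*cos(pi*u)/pi**2 - 6*sin(pi*u)/pi**3 + sin(pi*u)/pi - 4*cos(pi*u)/pi**2; evaluating from -4 to 4: ∫_{-4}^{4} (3*u**2 - 4*u + 1) cos(pi*u) du = (20/pi**2) - (-28/pi**2) = 48/pi**2.
Hence a_4 = (1/4)·(48/pi**2) = 12/pi**2.

12/pi**2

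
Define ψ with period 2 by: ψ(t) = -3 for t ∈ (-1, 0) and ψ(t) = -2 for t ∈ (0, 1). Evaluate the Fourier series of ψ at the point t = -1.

-5/2

At t = -1 the one-sided limits are ψ(-1^-) = -2 and ψ(-1^+) = -3.
By Dirichlet's theorem the series converges to their average, [(-2) + (-3)]/2 = -5/2.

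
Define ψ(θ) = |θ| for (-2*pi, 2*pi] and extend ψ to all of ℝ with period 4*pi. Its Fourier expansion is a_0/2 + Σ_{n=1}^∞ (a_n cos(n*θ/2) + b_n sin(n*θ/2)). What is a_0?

2*pi

a_0 = (1/(2*pi)) ∫_{-2*pi}^{2*pi} ψ(θ) dθ = (1/(2*pi)) · (4*pi**2) = 2*pi.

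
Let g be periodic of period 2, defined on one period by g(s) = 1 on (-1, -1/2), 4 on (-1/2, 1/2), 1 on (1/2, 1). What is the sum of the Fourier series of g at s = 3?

s = 3 differs from s = 1 by 1 full period(s), and the series is 2-periodic.
g is continuous at s = 1 with value 1, so the series converges to 1 there.

1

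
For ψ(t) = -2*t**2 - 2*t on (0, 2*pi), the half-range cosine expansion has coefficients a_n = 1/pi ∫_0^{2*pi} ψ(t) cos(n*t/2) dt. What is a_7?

a_7 = 1/pi ∫_0^{2*pi} (-2*t**2 - 2*t) cos(7*t/2) dt.
Integrating by parts twice (tabular method), an antiderivative of (-2*t**2 - 2*t) cos(7*t/2) is -4*t**2*sin(7*t/2)/7 - 4*t*sin(7*t/2)/7 - 16*t*cos(7*t/2)/49 + 32*sin(7*t/2)/343 - 8*cos(7*t/2)/49; evaluating from 0 to 2*pi: ∫_{0}^{2*pi} (-2*t**2 - 2*t) cos(7*t/2) dt = (8/49 + 32*pi/49) - (-8/49) = 16/49 + 32*pi/49.
Hence a_7 = (1/pi)·(16/49 + 32*pi/49) = 16*(1 + 2*pi)/(49*pi).

16*(1 + 2*pi)/(49*pi)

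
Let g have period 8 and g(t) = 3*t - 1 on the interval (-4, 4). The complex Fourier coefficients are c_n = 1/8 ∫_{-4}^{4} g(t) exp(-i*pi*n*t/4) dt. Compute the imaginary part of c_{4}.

Since g is real-valued, Im(c_{4}) = -1/8 ∫_{-4}^{4} g(t) sin(pi*t) dt = -b_{4}/2.
Integrating by parts (boundary term plus one more integral), an antiderivative of (3*t - 1) sin(pi*t) is -3*t*cos(pi*t)/pi + 3*sin(pi*t)/pi**2 + cos(pi*t)/pi; evaluating from -4 to 4: ∫_{-4}^{4} (3*t - 1) sin(pi*t) dt = (-11/pi) - (13/pi) = -24/pi.
Hence Im(c_{4}) = (-1/8)·(-24/pi) = 3/pi.

3/pi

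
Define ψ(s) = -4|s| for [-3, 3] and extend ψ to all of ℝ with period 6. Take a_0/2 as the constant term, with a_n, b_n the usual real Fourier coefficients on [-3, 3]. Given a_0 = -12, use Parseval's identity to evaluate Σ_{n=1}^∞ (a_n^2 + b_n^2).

24

Parseval: a_0^2/2 + Σ_{n≥1} (a_n^2+b_n^2) = 1/3 ∫_{-3}^{3} ψ(s)^2 ds = 96.
Subtract a_0^2/2 = 72: Σ (a_n^2+b_n^2) = 24.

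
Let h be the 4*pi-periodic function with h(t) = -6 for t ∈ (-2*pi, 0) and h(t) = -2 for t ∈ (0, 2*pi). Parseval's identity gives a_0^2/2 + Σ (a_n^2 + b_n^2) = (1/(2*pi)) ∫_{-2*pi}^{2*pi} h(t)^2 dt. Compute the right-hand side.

(1/(2*pi)) ∫_{-2*pi}^{2*pi} h(t)^2 dt = (1/(2*pi)) · (80*pi) = 40.

40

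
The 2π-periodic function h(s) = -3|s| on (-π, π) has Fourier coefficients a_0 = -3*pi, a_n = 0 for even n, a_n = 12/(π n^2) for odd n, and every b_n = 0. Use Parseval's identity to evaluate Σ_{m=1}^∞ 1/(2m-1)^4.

Parseval: a_0^2/2 + Σ a_n^2 = (1/π) ∫_{-π}^{π} h(s)^2 ds = 6*pi**2.
Subtract a_0^2/2 = 9*pi**2/2: Σ a_n^2 = 3*pi**2/2.
Only odd n contribute, with a_n^2 = 144/(π^2 n^4), so Σ_{m≥1} 1/(2m-1)^4 = π^2·(3*pi**2/2)/144 = pi**4/96.

pi**4/96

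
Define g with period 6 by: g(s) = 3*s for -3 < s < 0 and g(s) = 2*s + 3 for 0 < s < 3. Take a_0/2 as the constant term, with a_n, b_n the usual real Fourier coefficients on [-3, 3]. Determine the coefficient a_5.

6/(25*pi**2)

a_5 = 1/3 ∫_{-3}^{3} g(s) cos(5*pi*s/3) ds.
Split the integral at the breakpoints.
Integrating by parts (boundary term plus one more integral), an antiderivative of (3*s) cos(5*pi*s/3) is 9*s*sin(5*pi*s/3)/(5*pi) + 27*cos(5*pi*s/3)/(25*pi**2); evaluating from -3 to 0: ∫_{-3}^{0} (3*s) cos(5*pi*s/3) ds = (27/(25*pi**2)) - (-27/(25*pi**2)) = 54/(25*pi**2).
Integrating by parts (boundary term plus one more integral), an antiderivative of (2*s + 3) cos(5*pi*s/3) is 6*s*sin(5*pi*s/3)/(5*pi) + 9*sin(5*pi*s/3)/(5*pi) + 18*cos(5*pi*s/3)/(25*pi**2); evaluating from 0 to 3: ∫_{0}^{3} (2*s + 3) cos(5*pi*s/3) ds = (-18/(25*pi**2)) - (18/(25*pi**2)) = -36/(25*pi**2).
Summing the pieces and multiplying by (1/3) gives a_5 = 6/(25*pi**2).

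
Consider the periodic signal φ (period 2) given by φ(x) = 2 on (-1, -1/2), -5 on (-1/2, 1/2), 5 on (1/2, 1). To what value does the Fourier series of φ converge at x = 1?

At x = 1 the one-sided limits are φ(1^-) = 5 and φ(1^+) = 2.
By Dirichlet's theorem the series converges to their average, [(5) + (2)]/2 = 7/2.

7/2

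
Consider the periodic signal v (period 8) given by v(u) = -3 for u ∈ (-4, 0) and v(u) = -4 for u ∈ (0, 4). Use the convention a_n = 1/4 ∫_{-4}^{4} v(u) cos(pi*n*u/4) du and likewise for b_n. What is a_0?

a_0 = 1/4 ∫_{-4}^{4} v(u) du = 1/4 · (-28) = -7.

-7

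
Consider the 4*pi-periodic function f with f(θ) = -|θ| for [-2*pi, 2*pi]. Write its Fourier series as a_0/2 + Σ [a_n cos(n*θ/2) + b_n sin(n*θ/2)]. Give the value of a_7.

a_7 = (1/(2*pi)) ∫_{-2*pi}^{2*pi} f(θ) cos(7*θ/2) dθ.
f is even and cos(7*θ/2) is even, so the integrand is even and a_7 = 1/pi ∫_0^{2*pi} f(θ) cos(7*θ/2) dθ.
Integrating by parts (boundary term plus one more integral), an antiderivative of (-θ) cos(7*θ/2) is -2*θ*sin(7*θ/2)/7 - 4*cos(7*θ/2)/49; evaluating from 0 to 2*pi: ∫_{0}^{2*pi} (-θ) cos(7*θ/2) dθ = (4/49) - (-4/49) = 8/49.
Hence a_7 = (1/pi)·(8/49) = 8/(49*pi).

8/(49*pi)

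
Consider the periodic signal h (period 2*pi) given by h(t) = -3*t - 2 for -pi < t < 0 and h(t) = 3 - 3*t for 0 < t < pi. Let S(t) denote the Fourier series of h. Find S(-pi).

At t = -pi the one-sided limits are h(-pi^-) = 3 - 3*pi and h(-pi^+) = -2 + 3*pi.
By Dirichlet's theorem the series converges to their average, [(3 - 3*pi) + (-2 + 3*pi)]/2 = 1/2.

1/2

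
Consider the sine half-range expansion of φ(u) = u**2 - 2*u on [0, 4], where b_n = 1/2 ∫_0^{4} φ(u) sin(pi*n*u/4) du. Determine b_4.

-4/pi

b_4 = 1/2 ∫_0^{4} (u**2 - 2*u) sin(pi*u) du.
Integrating by parts twice (tabular method), an antiderivative of (u**2 - 2*u) sin(pi*u) is -u**2*cos(pi*u)/pi + 2*u*sin(pi*u)/pi**2 + 2*u*cos(pi*u)/pi - 2*sin(pi*u)/pi**2 + 2*cos(pi*u)/pi**3; evaluating from 0 to 4: ∫_{0}^{4} (u**2 - 2*u) sin(pi*u) du = (-8/pi + 2/pi**3) - (2/pi**3) = -8/pi.
Hence b_4 = (1/2)·(-8/pi) = -4/pi.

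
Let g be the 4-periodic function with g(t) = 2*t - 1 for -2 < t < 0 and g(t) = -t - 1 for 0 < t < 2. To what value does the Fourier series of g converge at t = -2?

-4

t = -2 differs from t = 2 by -1 full period(s), and the series is 4-periodic.
At t = 2 the one-sided limits are g(2^-) = -3 and g(2^+) = -5.
By Dirichlet's theorem the series converges to their average, [(-3) + (-5)]/2 = -4.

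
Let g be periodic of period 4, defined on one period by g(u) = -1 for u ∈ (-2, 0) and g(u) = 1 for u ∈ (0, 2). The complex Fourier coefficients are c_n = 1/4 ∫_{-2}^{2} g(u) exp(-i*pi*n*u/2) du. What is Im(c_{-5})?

2/(5*pi)

Since g is real-valued, Im(c_{-5}) = -1/4 ∫_{-2}^{2} g(u) sin(-5*pi*u/2) du = b_{5}/2.
g is odd and sin(-5*pi*u/2) is odd, so the integrand is even: ∫_{-2}^{2} g(u) sin(-5*pi*u/2) du = 2∫_0^{2} g(u) sin(-5*pi*u/2) du.
Directly, an antiderivative of (1) sin(-5*pi*u/2) is 2*cos(5*pi*u/2)/(5*pi); evaluating from 0 to 2: ∫_{0}^{2} (1) sin(-5*pi*u/2) du = (-2/(5*pi)) - (2/(5*pi)) = -4/(5*pi).
So ∫_{-2}^{2} g(u) sin(-5*pi*u/2) du = -8/(5*pi).
Hence Im(c_{-5}) = (-1/4)·(-8/(5*pi)) = 2/(5*pi).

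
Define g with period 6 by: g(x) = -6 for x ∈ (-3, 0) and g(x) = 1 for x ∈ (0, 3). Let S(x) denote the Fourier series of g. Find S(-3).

At x = -3 the one-sided limits are g(-3^-) = 1 and g(-3^+) = -6.
By Dirichlet's theorem the series converges to their average, [(1) + (-6)]/2 = -5/2.

-5/2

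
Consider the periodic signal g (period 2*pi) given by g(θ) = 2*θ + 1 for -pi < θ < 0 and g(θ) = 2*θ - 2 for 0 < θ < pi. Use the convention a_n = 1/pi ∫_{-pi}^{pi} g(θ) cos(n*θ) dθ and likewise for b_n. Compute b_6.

-2/3

b_6 = 1/pi ∫_{-pi}^{pi} g(θ) sin(6*θ) dθ.
Split the integral at the breakpoints.
Integrating by parts (boundary term plus one more integral), an antiderivative of (2*θ + 1) sin(6*θ) is -θ*cos(6*θ)/3 + sin(6*θ)/18 - cos(6*θ)/6; evaluating from -pi to 0: ∫_{-pi}^{0} (2*θ + 1) sin(6*θ) dθ = (-1/6) - (-1/6 + pi/3) = -pi/3.
Integrating by parts (boundary term plus one more integral), an antiderivative of (2*θ - 2) sin(6*θ) is -θ*cos(6*θ)/3 + sin(6*θ)/18 + cos(6*θ)/3; evaluating from 0 to pi: ∫_{0}^{pi} (2*θ - 2) sin(6*θ) dθ = (1/3 - pi/3) - (1/3) = -pi/3.
Summing the pieces and multiplying by (1/pi) gives b_6 = -2/3.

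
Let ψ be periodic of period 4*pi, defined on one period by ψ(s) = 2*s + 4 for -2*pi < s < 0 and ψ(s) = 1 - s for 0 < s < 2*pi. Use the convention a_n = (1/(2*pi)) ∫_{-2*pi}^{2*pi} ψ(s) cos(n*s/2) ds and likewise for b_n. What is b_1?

b_1 = (1/(2*pi)) ∫_{-2*pi}^{2*pi} ψ(s) sin(s/2) ds.
Split the integral at the breakpoints.
Integrating by parts (boundary term plus one more integral), an antiderivative of (2*s + 4) sin(s/2) is -4*s*cos(s/2) + 8*sin(s/2) - 8*cos(s/2); evaluating from -2*pi to 0: ∫_{-2*pi}^{0} (2*s + 4) sin(s/2) ds = (-8) - (8 - 8*pi) = -16 + 8*pi.
Integrating by parts (boundary term plus one more integral), an antiderivative of (1 - s) sin(s/2) is 2*s*cos(s/2) - 4*sin(s/2) - 2*cos(s/2); evaluating from 0 to 2*pi: ∫_{0}^{2*pi} (1 - s) sin(s/2) ds = (2 - 4*pi) - (-2) = 4 - 4*pi.
Summing the pieces and multiplying by (1/(2*pi)) gives b_1 = 2 - 6/pi.

2 - 6/pi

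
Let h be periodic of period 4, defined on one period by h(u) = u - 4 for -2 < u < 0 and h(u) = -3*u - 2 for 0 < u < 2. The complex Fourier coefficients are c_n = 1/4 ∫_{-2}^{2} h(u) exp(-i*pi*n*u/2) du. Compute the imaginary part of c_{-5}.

0

Since h is real-valued, Im(c_{-5}) = -1/4 ∫_{-2}^{2} h(u) sin(-5*pi*u/2) du = b_{5}/2.
Split the integral at the breakpoints.
Integrating by parts (boundary term plus one more integral), an antiderivative of (u - 4) sin(-5*pi*u/2) is 2*u*cos(5*pi*u/2)/(5*pi) - 4*sin(5*pi*u/2)/(25*pi**2) - 8*cos(5*pi*u/2)/(5*pi); evaluating from -2 to 0: ∫_{-2}^{0} (u - 4) sin(-5*pi*u/2) du = (-8/(5*pi)) - (12/(5*pi)) = -4/pi.
Integrating by parts (boundary term plus one more integral), an antiderivative of (-3*u - 2) sin(-5*pi*u/2) is -6*u*cos(5*pi*u/2)/(5*pi) + 12*sin(5*pi*u/2)/(25*pi**2) - 4*cos(5*pi*u/2)/(5*pi); evaluating from 0 to 2: ∫_{0}^{2} (-3*u - 2) sin(-5*pi*u/2) du = (16/(5*pi)) - (-4/(5*pi)) = 4/pi.
So ∫_{-2}^{2} h(u) sin(-5*pi*u/2) du = 0.
Hence Im(c_{-5}) = (-1/4)·(0) = 0.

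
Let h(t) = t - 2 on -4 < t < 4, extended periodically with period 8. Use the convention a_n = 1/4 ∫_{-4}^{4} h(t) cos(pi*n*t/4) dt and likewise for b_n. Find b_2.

b_2 = 1/4 ∫_{-4}^{4} h(t) sin(pi*t/2) dt.
Integrating by parts (boundary term plus one more integral), an antiderivative of (t - 2) sin(pi*t/2) is -2*t*cos(pi*t/2)/pi + 4*sin(pi*t/2)/pi**2 + 4*cos(pi*t/2)/pi; evaluating from -4 to 4: ∫_{-4}^{4} (t - 2) sin(pi*t/2) dt = (-4/pi) - (12/pi) = -16/pi.
Hence b_2 = (1/4)·(-16/pi) = -4/pi.

-4/pi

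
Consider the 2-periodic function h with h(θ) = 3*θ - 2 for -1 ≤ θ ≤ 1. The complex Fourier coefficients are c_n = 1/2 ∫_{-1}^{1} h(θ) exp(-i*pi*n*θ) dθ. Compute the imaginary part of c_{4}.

3/(4*pi)

Since h is real-valued, Im(c_{4}) = -1/2 ∫_{-1}^{1} h(θ) sin(4*pi*θ) dθ = -b_{4}/2.
Integrating by parts (boundary term plus one more integral), an antiderivative of (3*θ - 2) sin(4*pi*θ) is -3*θ*cos(4*pi*θ)/(4*pi) + 3*sin(4*pi*θ)/(16*pi**2) + cos(4*pi*θ)/(2*pi); evaluating from -1 to 1: ∫_{-1}^{1} (3*θ - 2) sin(4*pi*θ) dθ = (-1/(4*pi)) - (5/(4*pi)) = -3/(2*pi).
Hence Im(c_{4}) = (-1/2)·(-3/(2*pi)) = 3/(4*pi).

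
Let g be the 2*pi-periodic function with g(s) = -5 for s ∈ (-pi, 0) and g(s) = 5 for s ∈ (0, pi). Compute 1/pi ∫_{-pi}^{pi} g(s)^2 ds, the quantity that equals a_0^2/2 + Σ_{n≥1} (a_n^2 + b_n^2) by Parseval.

1/pi ∫_{-pi}^{pi} g(s)^2 ds = 1/pi · (50*pi) = 50.

50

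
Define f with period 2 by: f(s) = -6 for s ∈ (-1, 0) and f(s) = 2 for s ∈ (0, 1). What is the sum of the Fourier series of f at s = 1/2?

2

f is continuous at s = 1/2 with value 2, so the series converges to 2 there.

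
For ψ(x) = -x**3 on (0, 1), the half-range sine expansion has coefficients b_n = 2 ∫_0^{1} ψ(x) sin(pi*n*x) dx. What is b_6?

b_6 = 2 ∫_0^{1} (-x**3) sin(6*pi*x) dx.
Integrating by parts three times (tabular method), an antiderivative of (-x**3) sin(6*pi*x) is x**3*cos(6*pi*x)/(6*pi) - x**2*sin(6*pi*x)/(12*pi**2) - x*cos(6*pi*x)/(36*pi**3) + sin(6*pi*x)/(216*pi**4); evaluating from 0 to 1: ∫_{0}^{1} (-x**3) sin(6*pi*x) dx = ((-1 + 6*pi**2)/(36*pi**3)) - (0) = (-1 + 6*pi**2)/(36*pi**3).
Hence b_6 = 2·((-1 + 6*pi**2)/(36*pi**3)) = (-1 + 6*pi**2)/(18*pi**3).

(-1 + 6*pi**2)/(18*pi**3)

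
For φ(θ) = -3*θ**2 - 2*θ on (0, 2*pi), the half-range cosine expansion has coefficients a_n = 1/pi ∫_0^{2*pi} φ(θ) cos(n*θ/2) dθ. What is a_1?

16/pi + 48

a_1 = 1/pi ∫_0^{2*pi} (-3*θ**2 - 2*θ) cos(θ/2) dθ.
Integrating by parts twice (tabular method), an antiderivative of (-3*θ**2 - 2*θ) cos(θ/2) is -6*θ**2*sin(θ/2) - 4*θ*sin(θ/2) - 24*θ*cos(θ/2) + 48*sin(θ/2) - 8*cos(θ/2); evaluating from 0 to 2*pi: ∫_{0}^{2*pi} (-3*θ**2 - 2*θ) cos(θ/2) dθ = (8 + 48*pi) - (-8) = 16 + 48*pi.
Hence a_1 = (1/pi)·(16 + 48*pi) = 16/pi + 48.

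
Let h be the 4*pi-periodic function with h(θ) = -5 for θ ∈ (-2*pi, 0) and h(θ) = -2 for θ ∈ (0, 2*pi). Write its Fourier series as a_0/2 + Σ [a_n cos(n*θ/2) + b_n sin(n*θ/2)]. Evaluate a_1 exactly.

a_1 = (1/(2*pi)) ∫_{-2*pi}^{2*pi} h(θ) cos(θ/2) dθ.
Split the integral at the breakpoints.
Directly, an antiderivative of (-5) cos(θ/2) is -10*sin(θ/2); evaluating from -2*pi to 0: ∫_{-2*pi}^{0} (-5) cos(θ/2) dθ = (0) - (0) = 0.
Directly, an antiderivative of (-2) cos(θ/2) is -4*sin(θ/2); evaluating from 0 to 2*pi: ∫_{0}^{2*pi} (-2) cos(θ/2) dθ = (0) - (0) = 0.
Summing the pieces and multiplying by (1/(2*pi)) gives a_1 = 0.

0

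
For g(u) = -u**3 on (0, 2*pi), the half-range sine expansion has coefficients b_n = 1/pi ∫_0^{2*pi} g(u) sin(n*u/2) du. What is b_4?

-3/2 + 4*pi**2

b_4 = 1/pi ∫_0^{2*pi} (-u**3) sin(2*u) du.
Integrating by parts three times (tabular method), an antiderivative of (-u**3) sin(2*u) is u**3*cos(2*u)/2 - 3*u**2*sin(2*u)/4 - 3*u*cos(2*u)/4 + 3*sin(2*u)/8; evaluating from 0 to 2*pi: ∫_{0}^{2*pi} (-u**3) sin(2*u) du = (pi*(-3 + 8*pi**2)/2) - (0) = pi*(-3 + 8*pi**2)/2.
Hence b_4 = (1/pi)·(pi*(-3 + 8*pi**2)/2) = -3/2 + 4*pi**2.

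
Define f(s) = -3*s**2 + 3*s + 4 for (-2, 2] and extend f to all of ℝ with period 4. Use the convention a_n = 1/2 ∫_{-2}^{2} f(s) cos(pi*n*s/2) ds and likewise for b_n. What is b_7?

12/(7*pi)

b_7 = 1/2 ∫_{-2}^{2} f(s) sin(7*pi*s/2) ds.
Integrating by parts twice (tabular method), an antiderivative of (-3*s**2 + 3*s + 4) sin(7*pi*s/2) is 6*s**2*cos(7*pi*s/2)/(7*pi) - 24*s*sin(7*pi*s/2)/(49*pi**2) - 6*s*cos(7*pi*s/2)/(7*pi) + 12*sin(7*pi*s/2)/(49*pi**2) - 8*cos(7*pi*s/2)/(7*pi) - 48*cos(7*pi*s/2)/(343*pi**3); evaluating from -2 to 2: ∫_{-2}^{2} (-3*s**2 + 3*s + 4) sin(7*pi*s/2) ds = (4*(12 - 49*pi**2)/(343*pi**3)) - (-4/pi + 48/(343*pi**3)) = 24/(7*pi).
Hence b_7 = (1/2)·(24/(7*pi)) = 12/(7*pi).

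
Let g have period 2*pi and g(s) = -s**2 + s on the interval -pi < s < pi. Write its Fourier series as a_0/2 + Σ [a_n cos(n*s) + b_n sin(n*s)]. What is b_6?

b_6 = 1/pi ∫_{-pi}^{pi} g(s) sin(6*s) ds.
Integrating by parts twice (tabular method), an antiderivative of (-s**2 + s) sin(6*s) is s**2*cos(6*s)/6 - s*sin(6*s)/18 - s*cos(6*s)/6 + sin(6*s)/36 - cos(6*s)/108; evaluating from -pi to pi: ∫_{-pi}^{pi} (-s**2 + s) sin(6*s) ds = (-pi/6 - 1/108 + pi**2/6) - (-1/108 + pi/6 + pi**2/6) = -pi/3.
Hence b_6 = (1/pi)·(-pi/3) = -1/3.

-1/3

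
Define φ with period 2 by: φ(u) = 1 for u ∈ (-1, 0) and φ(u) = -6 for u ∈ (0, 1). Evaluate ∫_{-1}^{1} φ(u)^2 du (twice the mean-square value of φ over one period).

37

∫_{-1}^{1} φ(u)^2 du = 37.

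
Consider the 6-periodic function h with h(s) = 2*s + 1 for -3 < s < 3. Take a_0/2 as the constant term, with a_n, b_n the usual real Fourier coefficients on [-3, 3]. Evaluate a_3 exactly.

0

a_3 = 1/3 ∫_{-3}^{3} h(s) cos(pi*s) ds.
Integrating by parts (boundary term plus one more integral), an antiderivative of (2*s + 1) cos(pi*s) is 2*s*sin(pi*s)/pi + sin(pi*s)/pi + 2*cos(pi*s)/pi**2; evaluating from -3 to 3: ∫_{-3}^{3} (2*s + 1) cos(pi*s) ds = (-2/pi**2) - (-2/pi**2) = 0.
Hence a_3 = (1/3)·(0) = 0.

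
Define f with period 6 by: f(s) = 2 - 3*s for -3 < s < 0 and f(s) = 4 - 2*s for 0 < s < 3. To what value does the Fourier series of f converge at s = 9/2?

13/2

s = 9/2 differs from s = -3/2 by 1 full period(s), and the series is 6-periodic.
f is continuous at s = -3/2 with value 13/2, so the series converges to 13/2 there.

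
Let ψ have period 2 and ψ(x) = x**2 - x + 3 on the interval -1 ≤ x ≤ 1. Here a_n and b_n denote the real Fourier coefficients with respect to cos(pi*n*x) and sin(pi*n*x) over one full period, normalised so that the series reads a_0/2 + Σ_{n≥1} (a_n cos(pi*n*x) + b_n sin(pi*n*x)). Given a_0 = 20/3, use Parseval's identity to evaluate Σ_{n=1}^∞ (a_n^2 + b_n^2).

38/45

Parseval: a_0^2/2 + Σ_{n≥1} (a_n^2+b_n^2) = ∫_{-1}^{1} ψ(x)^2 dx = 346/15.
Subtract a_0^2/2 = 200/9: Σ (a_n^2+b_n^2) = 38/45.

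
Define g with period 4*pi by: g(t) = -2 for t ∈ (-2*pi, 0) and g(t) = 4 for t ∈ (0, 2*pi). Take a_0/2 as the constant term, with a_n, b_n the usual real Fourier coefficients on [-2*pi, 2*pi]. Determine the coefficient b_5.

b_5 = (1/(2*pi)) ∫_{-2*pi}^{2*pi} g(t) sin(5*t/2) dt.
Split the integral at the breakpoints.
Directly, an antiderivative of (-2) sin(5*t/2) is 4*cos(5*t/2)/5; evaluating from -2*pi to 0: ∫_{-2*pi}^{0} (-2) sin(5*t/2) dt = (4/5) - (-4/5) = 8/5.
Directly, an antiderivative of (4) sin(5*t/2) is -8*cos(5*t/2)/5; evaluating from 0 to 2*pi: ∫_{0}^{2*pi} (4) sin(5*t/2) dt = (8/5) - (-8/5) = 16/5.
Summing the pieces and multiplying by (1/(2*pi)) gives b_5 = 12/(5*pi).

12/(5*pi)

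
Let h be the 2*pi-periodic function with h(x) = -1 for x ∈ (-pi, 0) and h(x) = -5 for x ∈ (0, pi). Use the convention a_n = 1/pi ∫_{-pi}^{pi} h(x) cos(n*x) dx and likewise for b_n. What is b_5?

b_5 = 1/pi ∫_{-pi}^{pi} h(x) sin(5*x) dx.
Split the integral at the breakpoints.
Directly, an antiderivative of (-1) sin(5*x) is cos(5*x)/5; evaluating from -pi to 0: ∫_{-pi}^{0} (-1) sin(5*x) dx = (1/5) - (-1/5) = 2/5.
Directly, an antiderivative of (-5) sin(5*x) is cos(5*x); evaluating from 0 to pi: ∫_{0}^{pi} (-5) sin(5*x) dx = (-1) - (1) = -2.
Summing the pieces and multiplying by (1/pi) gives b_5 = -8/(5*pi).

-8/(5*pi)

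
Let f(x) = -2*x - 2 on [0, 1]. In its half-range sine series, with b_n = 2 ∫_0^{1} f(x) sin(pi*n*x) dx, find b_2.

b_2 = 2 ∫_0^{1} (-2*x - 2) sin(2*pi*x) dx.
Integrating by parts (boundary term plus one more integral), an antiderivative of (-2*x - 2) sin(2*pi*x) is x*cos(2*pi*x)/pi - sin(2*pi*x)/(2*pi**2) + cos(2*pi*x)/pi; evaluating from 0 to 1: ∫_{0}^{1} (-2*x - 2) sin(2*pi*x) dx = (2/pi) - (1/pi) = 1/pi.
Hence b_2 = 2·(1/pi) = 2/pi.

2/pi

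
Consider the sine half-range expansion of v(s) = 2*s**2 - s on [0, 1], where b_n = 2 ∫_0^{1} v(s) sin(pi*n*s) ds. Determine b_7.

2*(-8 + 49*pi**2)/(343*pi**3)

b_7 = 2 ∫_0^{1} (2*s**2 - s) sin(7*pi*s) ds.
Integrating by parts twice (tabular method), an antiderivative of (2*s**2 - s) sin(7*pi*s) is -2*s**2*cos(7*pi*s)/(7*pi) + 4*s*sin(7*pi*s)/(49*pi**2) + s*cos(7*pi*s)/(7*pi) - sin(7*pi*s)/(49*pi**2) + 4*cos(7*pi*s)/(343*pi**3); evaluating from 0 to 1: ∫_{0}^{1} (2*s**2 - s) sin(7*pi*s) ds = ((-4 + 49*pi**2)/(343*pi**3)) - (4/(343*pi**3)) = (-8 + 49*pi**2)/(343*pi**3).
Hence b_7 = 2·((-8 + 49*pi**2)/(343*pi**3)) = 2*(-8 + 49*pi**2)/(343*pi**3).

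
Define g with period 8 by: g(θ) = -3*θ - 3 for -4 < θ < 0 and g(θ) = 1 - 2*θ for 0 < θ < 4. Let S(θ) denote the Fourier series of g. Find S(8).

-1

θ = 8 differs from θ = 0 by 1 full period(s), and the series is 8-periodic.
At θ = 0 the one-sided limits are g(0^-) = -3 and g(0^+) = 1.
By Dirichlet's theorem the series converges to their average, [(-3) + (1)]/2 = -1.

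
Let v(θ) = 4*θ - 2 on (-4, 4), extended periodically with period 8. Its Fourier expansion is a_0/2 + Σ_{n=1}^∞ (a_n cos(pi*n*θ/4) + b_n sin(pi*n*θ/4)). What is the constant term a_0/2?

a_0 = 1/4 ∫_{-4}^{4} v(θ) dθ = 1/4 · (-16) = -4.
So the constant term a_0/2 = -2.

-2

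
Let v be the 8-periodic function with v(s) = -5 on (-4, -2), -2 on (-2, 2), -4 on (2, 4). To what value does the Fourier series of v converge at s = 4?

-9/2

At s = 4 the one-sided limits are v(4^-) = -4 and v(4^+) = -5.
By Dirichlet's theorem the series converges to their average, [(-4) + (-5)]/2 = -9/2.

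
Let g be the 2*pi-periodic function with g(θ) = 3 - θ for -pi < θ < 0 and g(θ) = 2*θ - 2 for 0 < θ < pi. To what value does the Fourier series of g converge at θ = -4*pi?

1/2

θ = -4*pi differs from θ = 0 by -2 full period(s), and the series is 2*pi-periodic.
At θ = 0 the one-sided limits are g(0^-) = 3 and g(0^+) = -2.
By Dirichlet's theorem the series converges to their average, [(3) + (-2)]/2 = 1/2.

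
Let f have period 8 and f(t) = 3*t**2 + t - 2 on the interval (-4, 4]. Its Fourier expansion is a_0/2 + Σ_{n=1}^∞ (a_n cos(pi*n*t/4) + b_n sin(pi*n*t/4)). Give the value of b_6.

b_6 = 1/4 ∫_{-4}^{4} f(t) sin(3*pi*t/2) dt.
Integrating by parts twice (tabular method), an antiderivative of (3*t**2 + t - 2) sin(3*pi*t/2) is -2*t**2*cos(3*pi*t/2)/pi + 8*t*sin(3*pi*t/2)/(3*pi**2) - 2*t*cos(3*pi*t/2)/(3*pi) + 4*sin(3*pi*t/2)/(9*pi**2) + 16*cos(3*pi*t/2)/(9*pi**3) + 4*cos(3*pi*t/2)/(3*pi); evaluating from -4 to 4: ∫_{-4}^{4} (3*t**2 + t - 2) sin(3*pi*t/2) dt = (4*(4 - 75*pi**2)/(9*pi**3)) - (-28/pi + 16/(9*pi**3)) = -16/(3*pi).
Hence b_6 = (1/4)·(-16/(3*pi)) = -4/(3*pi).

-4/(3*pi)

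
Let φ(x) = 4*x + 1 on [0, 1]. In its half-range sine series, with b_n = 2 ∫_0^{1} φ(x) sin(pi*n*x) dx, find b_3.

4/pi

b_3 = 2 ∫_0^{1} (4*x + 1) sin(3*pi*x) dx.
Integrating by parts (boundary term plus one more integral), an antiderivative of (4*x + 1) sin(3*pi*x) is -4*x*cos(3*pi*x)/(3*pi) + 4*sin(3*pi*x)/(9*pi**2) - cos(3*pi*x)/(3*pi); evaluating from 0 to 1: ∫_{0}^{1} (4*x + 1) sin(3*pi*x) dx = (5/(3*pi)) - (-1/(3*pi)) = 2/pi.
Hence b_3 = 2·(2/pi) = 4/pi.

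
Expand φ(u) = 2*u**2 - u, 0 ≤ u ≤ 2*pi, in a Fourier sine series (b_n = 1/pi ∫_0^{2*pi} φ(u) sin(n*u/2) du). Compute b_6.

b_6 = 1/pi ∫_0^{2*pi} (2*u**2 - u) sin(3*u) du.
Integrating by parts twice (tabular method), an antiderivative of (2*u**2 - u) sin(3*u) is -2*u**2*cos(3*u)/3 + 4*u*sin(3*u)/9 + u*cos(3*u)/3 - sin(3*u)/9 + 4*cos(3*u)/27; evaluating from 0 to 2*pi: ∫_{0}^{2*pi} (2*u**2 - u) sin(3*u) du = (-8*pi**2/3 + 4/27 + 2*pi/3) - (4/27) = 2*pi*(1 - 4*pi)/3.
Hence b_6 = (1/pi)·(2*pi*(1 - 4*pi)/3) = 2/3 - 8*pi/3.

2/3 - 8*pi/3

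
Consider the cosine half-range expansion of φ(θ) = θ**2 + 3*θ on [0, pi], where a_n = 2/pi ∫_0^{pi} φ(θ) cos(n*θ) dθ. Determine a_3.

4*(-pi - 3)/(9*pi)

a_3 = 2/pi ∫_0^{pi} (θ**2 + 3*θ) cos(3*θ) dθ.
Integrating by parts twice (tabular method), an antiderivative of (θ**2 + 3*θ) cos(3*θ) is θ**2*sin(3*θ)/3 + θ*sin(3*θ) + 2*θ*cos(3*θ)/9 - 2*sin(3*θ)/27 + cos(3*θ)/3; evaluating from 0 to pi: ∫_{0}^{pi} (θ**2 + 3*θ) cos(3*θ) dθ = (-2*pi/9 - 1/3) - (1/3) = -2*pi/9 - 2/3.
Hence a_3 = (2/pi)·(-2*pi/9 - 2/3) = 4*(-pi - 3)/(9*pi).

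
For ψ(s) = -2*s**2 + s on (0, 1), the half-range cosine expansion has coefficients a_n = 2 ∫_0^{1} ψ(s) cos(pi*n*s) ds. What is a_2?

-2/pi**2

a_2 = 2 ∫_0^{1} (-2*s**2 + s) cos(2*pi*s) ds.
Integrating by parts twice (tabular method), an antiderivative of (-2*s**2 + s) cos(2*pi*s) is -s**2*sin(2*pi*s)/pi + s*sin(2*pi*s)/(2*pi) - s*cos(2*pi*s)/pi**2 + sin(2*pi*s)/(2*pi**3) + cos(2*pi*s)/(4*pi**2); evaluating from 0 to 1: ∫_{0}^{1} (-2*s**2 + s) cos(2*pi*s) ds = (-3/(4*pi**2)) - (1/(4*pi**2)) = -1/pi**2.
Hence a_2 = 2·(-1/pi**2) = -2/pi**2.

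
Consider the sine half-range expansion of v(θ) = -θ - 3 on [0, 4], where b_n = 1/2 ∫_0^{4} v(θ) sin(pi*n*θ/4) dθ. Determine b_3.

b_3 = 1/2 ∫_0^{4} (-θ - 3) sin(3*pi*θ/4) dθ.
Integrating by parts (boundary term plus one more integral), an antiderivative of (-θ - 3) sin(3*pi*θ/4) is 4*θ*cos(3*pi*θ/4)/(3*pi) - 16*sin(3*pi*θ/4)/(9*pi**2) + 4*cos(3*pi*θ/4)/pi; evaluating from 0 to 4: ∫_{0}^{4} (-θ - 3) sin(3*pi*θ/4) dθ = (-28/(3*pi)) - (4/pi) = -40/(3*pi).
Hence b_3 = (1/2)·(-40/(3*pi)) = -20/(3*pi).

-20/(3*pi)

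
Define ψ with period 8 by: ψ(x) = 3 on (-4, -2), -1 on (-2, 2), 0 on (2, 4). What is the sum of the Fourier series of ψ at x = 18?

-1/2

x = 18 differs from x = 2 by 2 full period(s), and the series is 8-periodic.
At x = 2 the one-sided limits are ψ(2^-) = -1 and ψ(2^+) = 0.
By Dirichlet's theorem the series converges to their average, [(-1) + (0)]/2 = -1/2.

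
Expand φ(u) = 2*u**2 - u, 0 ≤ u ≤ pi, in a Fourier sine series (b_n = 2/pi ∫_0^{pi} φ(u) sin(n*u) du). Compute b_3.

2*(-9*pi - 8 + 18*pi**2)/(27*pi)

b_3 = 2/pi ∫_0^{pi} (2*u**2 - u) sin(3*u) du.
Integrating by parts twice (tabular method), an antiderivative of (2*u**2 - u) sin(3*u) is -2*u**2*cos(3*u)/3 + 4*u*sin(3*u)/9 + u*cos(3*u)/3 - sin(3*u)/9 + 4*cos(3*u)/27; evaluating from 0 to pi: ∫_{0}^{pi} (2*u**2 - u) sin(3*u) du = (-pi/3 - 4/27 + 2*pi**2/3) - (4/27) = -pi/3 - 8/27 + 2*pi**2/3.
Hence b_3 = (2/pi)·(-pi/3 - 8/27 + 2*pi**2/3) = 2*(-9*pi - 8 + 18*pi**2)/(27*pi).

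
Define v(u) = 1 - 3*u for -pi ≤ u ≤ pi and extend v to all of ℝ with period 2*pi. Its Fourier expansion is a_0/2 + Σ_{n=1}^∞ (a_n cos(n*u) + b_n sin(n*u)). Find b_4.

b_4 = 1/pi ∫_{-pi}^{pi} v(u) sin(4*u) du.
Integrating by parts (boundary term plus one more integral), an antiderivative of (1 - 3*u) sin(4*u) is 3*u*cos(4*u)/4 - 3*sin(4*u)/16 - cos(4*u)/4; evaluating from -pi to pi: ∫_{-pi}^{pi} (1 - 3*u) sin(4*u) du = (-1/4 + 3*pi/4) - (-3*pi/4 - 1/4) = 3*pi/2.
Hence b_4 = (1/pi)·(3*pi/2) = 3/2.

3/2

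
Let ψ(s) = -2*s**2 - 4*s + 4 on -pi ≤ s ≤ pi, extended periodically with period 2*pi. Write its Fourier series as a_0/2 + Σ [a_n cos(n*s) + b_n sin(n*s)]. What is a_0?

8 - 4*pi**2/3

a_0 = 1/pi ∫_{-pi}^{pi} ψ(s) ds = 1/pi · (4*pi*(6 - pi**2)/3) = 8 - 4*pi**2/3.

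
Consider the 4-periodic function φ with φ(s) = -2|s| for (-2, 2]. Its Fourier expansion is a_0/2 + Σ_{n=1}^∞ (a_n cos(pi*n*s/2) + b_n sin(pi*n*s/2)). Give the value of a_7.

a_7 = 1/2 ∫_{-2}^{2} φ(s) cos(7*pi*s/2) ds.
φ is even and cos(7*pi*s/2) is even, so the integrand is even and a_7 = ∫_0^{2} φ(s) cos(7*pi*s/2) ds.
Integrating by parts (boundary term plus one more integral), an antiderivative of (-2*s) cos(7*pi*s/2) is -4*s*sin(7*pi*s/2)/(7*pi) - 8*cos(7*pi*s/2)/(49*pi**2); evaluating from 0 to 2: ∫_{0}^{2} (-2*s) cos(7*pi*s/2) ds = (8/(49*pi**2)) - (-8/(49*pi**2)) = 16/(49*pi**2).
Hence a_7 = 16/(49*pi**2).

16/(49*pi**2)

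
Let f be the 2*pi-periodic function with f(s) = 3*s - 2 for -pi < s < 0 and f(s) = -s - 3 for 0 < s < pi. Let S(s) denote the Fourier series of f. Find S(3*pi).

-2*pi - 5/2

s = 3*pi differs from s = pi by 1 full period(s), and the series is 2*pi-periodic.
At s = pi the one-sided limits are f(pi^-) = -pi - 3 and f(pi^+) = -3*pi - 2.
By Dirichlet's theorem the series converges to their average, [(-pi - 3) + (-3*pi - 2)]/2 = -2*pi - 5/2.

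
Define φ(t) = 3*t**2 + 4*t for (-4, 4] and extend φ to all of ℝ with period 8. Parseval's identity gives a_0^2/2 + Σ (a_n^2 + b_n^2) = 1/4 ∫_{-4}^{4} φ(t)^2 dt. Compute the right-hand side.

1/4 ∫_{-4}^{4} φ(t)^2 dt = 1/4 · (65536/15) = 16384/15.

16384/15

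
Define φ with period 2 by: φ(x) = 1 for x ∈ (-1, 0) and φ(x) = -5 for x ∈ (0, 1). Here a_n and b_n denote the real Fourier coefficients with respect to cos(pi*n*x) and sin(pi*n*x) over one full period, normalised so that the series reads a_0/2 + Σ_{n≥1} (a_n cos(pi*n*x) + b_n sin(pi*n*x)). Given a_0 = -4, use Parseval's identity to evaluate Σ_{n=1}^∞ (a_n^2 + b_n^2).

Parseval: a_0^2/2 + Σ_{n≥1} (a_n^2+b_n^2) = ∫_{-1}^{1} φ(x)^2 dx = 26.
Subtract a_0^2/2 = 8: Σ (a_n^2+b_n^2) = 18.

18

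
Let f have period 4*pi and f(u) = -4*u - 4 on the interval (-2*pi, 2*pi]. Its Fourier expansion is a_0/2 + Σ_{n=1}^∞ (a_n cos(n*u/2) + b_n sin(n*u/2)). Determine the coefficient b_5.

b_5 = (1/(2*pi)) ∫_{-2*pi}^{2*pi} f(u) sin(5*u/2) du.
Integrating by parts (boundary term plus one more integral), an antiderivative of (-4*u - 4) sin(5*u/2) is 8*u*cos(5*u/2)/5 - 16*sin(5*u/2)/25 + 8*cos(5*u/2)/5; evaluating from -2*pi to 2*pi: ∫_{-2*pi}^{2*pi} (-4*u - 4) sin(5*u/2) du = (-16*pi/5 - 8/5) - (-8/5 + 16*pi/5) = -32*pi/5.
Hence b_5 = (1/(2*pi))·(-32*pi/5) = -16/5.

-16/5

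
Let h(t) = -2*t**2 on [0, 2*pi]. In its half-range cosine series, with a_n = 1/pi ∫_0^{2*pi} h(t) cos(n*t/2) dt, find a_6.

a_6 = 1/pi ∫_0^{2*pi} (-2*t**2) cos(3*t) dt.
Integrating by parts twice (tabular method), an antiderivative of (-2*t**2) cos(3*t) is -2*t**2*sin(3*t)/3 - 4*t*cos(3*t)/9 + 4*sin(3*t)/27; evaluating from 0 to 2*pi: ∫_{0}^{2*pi} (-2*t**2) cos(3*t) dt = (-8*pi/9) - (0) = -8*pi/9.
Hence a_6 = (1/pi)·(-8*pi/9) = -8/9.

-8/9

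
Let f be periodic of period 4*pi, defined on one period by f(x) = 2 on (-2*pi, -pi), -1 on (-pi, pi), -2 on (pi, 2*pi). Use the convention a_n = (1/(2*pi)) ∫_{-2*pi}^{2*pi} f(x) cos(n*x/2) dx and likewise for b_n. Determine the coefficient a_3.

a_3 = (1/(2*pi)) ∫_{-2*pi}^{2*pi} f(x) cos(3*x/2) dx.
Split the integral at the breakpoints.
Directly, an antiderivative of (2) cos(3*x/2) is 4*sin(3*x/2)/3; evaluating from -2*pi to -pi: ∫_{-2*pi}^{-pi} (2) cos(3*x/2) dx = (4/3) - (0) = 4/3.
Directly, an antiderivative of (-1) cos(3*x/2) is -2*sin(3*x/2)/3; evaluating from -pi to pi: ∫_{-pi}^{pi} (-1) cos(3*x/2) dx = (2/3) - (-2/3) = 4/3.
Directly, an antiderivative of (-2) cos(3*x/2) is -4*sin(3*x/2)/3; evaluating from pi to 2*pi: ∫_{pi}^{2*pi} (-2) cos(3*x/2) dx = (0) - (4/3) = -4/3.
Summing the pieces and multiplying by (1/(2*pi)) gives a_3 = 2/(3*pi).

2/(3*pi)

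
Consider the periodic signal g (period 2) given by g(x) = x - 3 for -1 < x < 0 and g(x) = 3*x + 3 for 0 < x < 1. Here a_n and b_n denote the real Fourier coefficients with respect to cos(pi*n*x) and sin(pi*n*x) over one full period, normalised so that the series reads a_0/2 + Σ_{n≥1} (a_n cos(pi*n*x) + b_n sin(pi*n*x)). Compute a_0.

1

a_0 = ∫_{-1}^{1} g(x) dx = 1.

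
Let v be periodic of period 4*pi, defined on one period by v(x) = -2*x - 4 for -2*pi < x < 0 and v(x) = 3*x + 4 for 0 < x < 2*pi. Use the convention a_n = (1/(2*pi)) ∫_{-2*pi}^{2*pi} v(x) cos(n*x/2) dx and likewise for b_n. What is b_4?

b_4 = (1/(2*pi)) ∫_{-2*pi}^{2*pi} v(x) sin(2*x) dx.
Split the integral at the breakpoints.
Integrating by parts (boundary term plus one more integral), an antiderivative of (-2*x - 4) sin(2*x) is x*cos(2*x) - sin(2*x)/2 + 2*cos(2*x); evaluating from -2*pi to 0: ∫_{-2*pi}^{0} (-2*x - 4) sin(2*x) dx = (2) - (2 - 2*pi) = 2*pi.
Integrating by parts (boundary term plus one more integral), an antiderivative of (3*x + 4) sin(2*x) is -3*x*cos(2*x)/2 + 3*sin(2*x)/4 - 2*cos(2*x); evaluating from 0 to 2*pi: ∫_{0}^{2*pi} (3*x + 4) sin(2*x) dx = (-3*pi - 2) - (-2) = -3*pi.
Summing the pieces and multiplying by (1/(2*pi)) gives b_4 = -1/2.

-1/2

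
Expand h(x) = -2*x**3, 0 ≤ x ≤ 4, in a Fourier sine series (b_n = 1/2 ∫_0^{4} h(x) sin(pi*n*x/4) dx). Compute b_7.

b_7 = 1/2 ∫_0^{4} (-2*x**3) sin(7*pi*x/4) dx.
Integrating by parts three times (tabular method), an antiderivative of (-2*x**3) sin(7*pi*x/4) is 8*x**3*cos(7*pi*x/4)/(7*pi) - 96*x**2*sin(7*pi*x/4)/(49*pi**2) - 768*x*cos(7*pi*x/4)/(343*pi**3) + 3072*sin(7*pi*x/4)/(2401*pi**4); evaluating from 0 to 4: ∫_{0}^{4} (-2*x**3) sin(7*pi*x/4) dx = (512*(6 - 49*pi**2)/(343*pi**3)) - (0) = 512*(6 - 49*pi**2)/(343*pi**3).
Hence b_7 = (1/2)·(512*(6 - 49*pi**2)/(343*pi**3)) = 256*(6 - 49*pi**2)/(343*pi**3).

256*(6 - 49*pi**2)/(343*pi**3)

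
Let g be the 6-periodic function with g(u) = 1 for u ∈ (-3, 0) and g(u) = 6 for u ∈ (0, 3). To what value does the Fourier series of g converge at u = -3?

7/2

u = -3 differs from u = 3 by -1 full period(s), and the series is 6-periodic.
At u = 3 the one-sided limits are g(3^-) = 6 and g(3^+) = 1.
By Dirichlet's theorem the series converges to their average, [(6) + (1)]/2 = 7/2.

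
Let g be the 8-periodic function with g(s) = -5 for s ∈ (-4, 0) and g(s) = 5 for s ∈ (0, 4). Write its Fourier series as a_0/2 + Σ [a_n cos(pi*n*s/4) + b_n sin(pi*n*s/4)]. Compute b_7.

b_7 = 1/4 ∫_{-4}^{4} g(s) sin(7*pi*s/4) ds.
g is odd and sin(7*pi*s/4) is odd, so the integrand is even and b_7 = 1/2 ∫_0^{4} g(s) sin(7*pi*s/4) ds.
Directly, an antiderivative of (5) sin(7*pi*s/4) is -20*cos(7*pi*s/4)/(7*pi); evaluating from 0 to 4: ∫_{0}^{4} (5) sin(7*pi*s/4) ds = (20/(7*pi)) - (-20/(7*pi)) = 40/(7*pi).
Hence b_7 = (1/2)·(40/(7*pi)) = 20/(7*pi).

20/(7*pi)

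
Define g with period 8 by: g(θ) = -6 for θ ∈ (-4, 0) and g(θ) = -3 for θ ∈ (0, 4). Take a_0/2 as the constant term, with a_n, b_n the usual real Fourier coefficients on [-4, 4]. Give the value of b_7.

6/(7*pi)

b_7 = 1/4 ∫_{-4}^{4} g(θ) sin(7*pi*θ/4) dθ.
Split the integral at the breakpoints.
Directly, an antiderivative of (-6) sin(7*pi*θ/4) is 24*cos(7*pi*θ/4)/(7*pi); evaluating from -4 to 0: ∫_{-4}^{0} (-6) sin(7*pi*θ/4) dθ = (24/(7*pi)) - (-24/(7*pi)) = 48/(7*pi).
Directly, an antiderivative of (-3) sin(7*pi*θ/4) is 12*cos(7*pi*θ/4)/(7*pi); evaluating from 0 to 4: ∫_{0}^{4} (-3) sin(7*pi*θ/4) dθ = (-12/(7*pi)) - (12/(7*pi)) = -24/(7*pi).
Summing the pieces and multiplying by (1/4) gives b_7 = 6/(7*pi).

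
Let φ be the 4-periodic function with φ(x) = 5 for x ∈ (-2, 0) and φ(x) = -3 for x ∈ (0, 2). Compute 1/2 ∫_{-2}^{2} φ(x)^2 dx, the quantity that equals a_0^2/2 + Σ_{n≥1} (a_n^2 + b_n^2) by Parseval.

34

1/2 ∫_{-2}^{2} φ(x)^2 dx = 1/2 · (68) = 34.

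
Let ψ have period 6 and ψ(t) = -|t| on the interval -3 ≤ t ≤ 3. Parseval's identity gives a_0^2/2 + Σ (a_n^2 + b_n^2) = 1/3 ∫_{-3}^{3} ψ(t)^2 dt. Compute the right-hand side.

1/3 ∫_{-3}^{3} ψ(t)^2 dt = 1/3 · (18) = 6.

6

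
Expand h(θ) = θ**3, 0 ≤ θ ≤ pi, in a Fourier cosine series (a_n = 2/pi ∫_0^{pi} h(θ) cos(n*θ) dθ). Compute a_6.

pi/6

a_6 = 2/pi ∫_0^{pi} (θ**3) cos(6*θ) dθ.
Integrating by parts three times (tabular method), an antiderivative of (θ**3) cos(6*θ) is θ**3*sin(6*θ)/6 + θ**2*cos(6*θ)/12 - θ*sin(6*θ)/36 - cos(6*θ)/216; evaluating from 0 to pi: ∫_{0}^{pi} (θ**3) cos(6*θ) dθ = (-1/216 + pi**2/12) - (-1/216) = pi**2/12.
Hence a_6 = (2/pi)·(pi**2/12) = pi/6.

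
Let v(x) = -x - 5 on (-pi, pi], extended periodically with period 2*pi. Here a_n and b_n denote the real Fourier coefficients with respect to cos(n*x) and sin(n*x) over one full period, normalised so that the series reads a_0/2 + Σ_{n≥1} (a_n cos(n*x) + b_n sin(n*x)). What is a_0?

-10

a_0 = 1/pi ∫_{-pi}^{pi} v(x) dx = 1/pi · (-10*pi) = -10.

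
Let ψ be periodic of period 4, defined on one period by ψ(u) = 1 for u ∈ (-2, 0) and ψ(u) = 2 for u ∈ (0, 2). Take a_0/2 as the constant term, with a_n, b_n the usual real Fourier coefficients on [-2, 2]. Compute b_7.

2/(7*pi)

b_7 = 1/2 ∫_{-2}^{2} ψ(u) sin(7*pi*u/2) du.
Split the integral at the breakpoints.
Directly, an antiderivative of (1) sin(7*pi*u/2) is -2*cos(7*pi*u/2)/(7*pi); evaluating from -2 to 0: ∫_{-2}^{0} (1) sin(7*pi*u/2) du = (-2/(7*pi)) - (2/(7*pi)) = -4/(7*pi).
Directly, an antiderivative of (2) sin(7*pi*u/2) is -4*cos(7*pi*u/2)/(7*pi); evaluating from 0 to 2: ∫_{0}^{2} (2) sin(7*pi*u/2) du = (4/(7*pi)) - (-4/(7*pi)) = 8/(7*pi).
Summing the pieces and multiplying by (1/2) gives b_7 = 2/(7*pi).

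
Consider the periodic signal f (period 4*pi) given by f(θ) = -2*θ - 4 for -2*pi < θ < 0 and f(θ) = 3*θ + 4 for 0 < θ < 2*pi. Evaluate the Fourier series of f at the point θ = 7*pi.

-4 + 2*pi

θ = 7*pi differs from θ = -pi by 2 full period(s), and the series is 4*pi-periodic.
f is continuous at θ = -pi with value -4 + 2*pi, so the series converges to -4 + 2*pi there.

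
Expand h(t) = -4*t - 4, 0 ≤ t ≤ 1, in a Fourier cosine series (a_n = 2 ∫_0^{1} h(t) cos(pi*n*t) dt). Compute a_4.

a_4 = 2 ∫_0^{1} (-4*t - 4) cos(4*pi*t) dt.
Integrating by parts (boundary term plus one more integral), an antiderivative of (-4*t - 4) cos(4*pi*t) is -t*sin(4*pi*t)/pi - sin(4*pi*t)/pi - cos(4*pi*t)/(4*pi**2); evaluating from 0 to 1: ∫_{0}^{1} (-4*t - 4) cos(4*pi*t) dt = (-1/(4*pi**2)) - (-1/(4*pi**2)) = 0.
Hence a_4 = 2·(0) = 0.

0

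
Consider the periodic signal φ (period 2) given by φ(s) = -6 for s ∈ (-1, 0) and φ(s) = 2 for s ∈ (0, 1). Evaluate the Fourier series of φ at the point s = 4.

-2

s = 4 differs from s = 0 by 2 full period(s), and the series is 2-periodic.
At s = 0 the one-sided limits are φ(0^-) = -6 and φ(0^+) = 2.
By Dirichlet's theorem the series converges to their average, [(-6) + (2)]/2 = -2.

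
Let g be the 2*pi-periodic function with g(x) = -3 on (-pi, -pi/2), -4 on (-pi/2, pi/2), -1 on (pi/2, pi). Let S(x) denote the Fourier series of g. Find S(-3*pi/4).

-3

g is continuous at x = -3*pi/4 with value -3, so the series converges to -3 there.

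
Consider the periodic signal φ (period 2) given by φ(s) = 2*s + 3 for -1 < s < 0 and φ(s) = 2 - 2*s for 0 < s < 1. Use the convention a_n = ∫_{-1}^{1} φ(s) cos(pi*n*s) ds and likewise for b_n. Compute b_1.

b_1 = ∫_{-1}^{1} φ(s) sin(pi*s) ds.
Split the integral at the breakpoints.
Integrating by parts (boundary term plus one more integral), an antiderivative of (2*s + 3) sin(pi*s) is -2*s*cos(pi*s)/pi + 2*sin(pi*s)/pi**2 - 3*cos(pi*s)/pi; evaluating from -1 to 0: ∫_{-1}^{0} (2*s + 3) sin(pi*s) ds = (-3/pi) - (1/pi) = -4/pi.
Integrating by parts (boundary term plus one more integral), an antiderivative of (2 - 2*s) sin(pi*s) is 2*s*cos(pi*s)/pi - 2*sin(pi*s)/pi**2 - 2*cos(pi*s)/pi; evaluating from 0 to 1: ∫_{0}^{1} (2 - 2*s) sin(pi*s) ds = (0) - (-2/pi) = 2/pi.
Summing the pieces gives b_1 = -2/pi.

-2/pi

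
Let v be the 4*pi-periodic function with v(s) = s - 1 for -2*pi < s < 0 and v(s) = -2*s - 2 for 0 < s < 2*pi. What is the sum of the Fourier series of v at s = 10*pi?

-3*pi - 3/2

s = 10*pi differs from s = 2*pi by 2 full period(s), and the series is 4*pi-periodic.
At s = 2*pi the one-sided limits are v(2*pi^-) = -4*pi - 2 and v(2*pi^+) = -2*pi - 1.
By Dirichlet's theorem the series converges to their average, [(-4*pi - 2) + (-2*pi - 1)]/2 = -3*pi - 3/2.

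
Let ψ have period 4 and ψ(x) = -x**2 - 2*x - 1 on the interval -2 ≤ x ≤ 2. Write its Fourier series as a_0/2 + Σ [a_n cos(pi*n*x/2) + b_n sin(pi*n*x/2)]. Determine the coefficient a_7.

16/(49*pi**2)

a_7 = 1/2 ∫_{-2}^{2} ψ(x) cos(7*pi*x/2) dx.
Integrating by parts twice (tabular method), an antiderivative of (-x**2 - 2*x - 1) cos(7*pi*x/2) is -2*x**2*sin(7*pi*x/2)/(7*pi) - 4*x*sin(7*pi*x/2)/(7*pi) - 8*x*cos(7*pi*x/2)/(49*pi**2) - 2*sin(7*pi*x/2)/(7*pi) + 16*sin(7*pi*x/2)/(343*pi**3) - 8*cos(7*pi*x/2)/(49*pi**2); evaluating from -2 to 2: ∫_{-2}^{2} (-x**2 - 2*x - 1) cos(7*pi*x/2) dx = (24/(49*pi**2)) - (-8/(49*pi**2)) = 32/(49*pi**2).
Hence a_7 = (1/2)·(32/(49*pi**2)) = 16/(49*pi**2).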